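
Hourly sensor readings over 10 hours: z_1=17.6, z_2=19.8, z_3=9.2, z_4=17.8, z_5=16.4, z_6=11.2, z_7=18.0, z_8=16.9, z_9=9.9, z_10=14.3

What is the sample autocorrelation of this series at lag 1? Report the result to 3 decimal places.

-0.353

Mean z̄ = (17.6 + 19.8 + 9.2 + 17.8 + 16.4 + 11.2 + 18.0 + 16.9 + 9.9 + 14.3)/10 = 15.1100
Numerator Σ_{t=1}^{9}(z_t−z̄)(z_{t+1}−z̄) = -44.7441
Denominator Σ(z_t−z̄)² = 126.6690
r_1 = -44.7441 / 126.6690 = -0.353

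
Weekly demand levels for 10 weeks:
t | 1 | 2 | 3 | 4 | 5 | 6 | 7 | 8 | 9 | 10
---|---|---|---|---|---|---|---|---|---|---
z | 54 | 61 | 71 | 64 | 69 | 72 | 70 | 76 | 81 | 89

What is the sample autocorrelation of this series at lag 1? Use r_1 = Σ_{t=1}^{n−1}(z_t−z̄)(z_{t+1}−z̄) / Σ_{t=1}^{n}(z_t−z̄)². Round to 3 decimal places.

0.454

Mean z̄ = (54 + 61 + 71 + 64 + 69 + 72 + 70 + 76 + 81 + 89)/10 = 70.7000
Numerator Σ_{t=1}^{9}(z_t−z̄)(z_{t+1}−z̄) = 404.7100
Denominator Σ(z_t−z̄)² = 892.1000
r_1 = 404.7100 / 892.1000 = 0.454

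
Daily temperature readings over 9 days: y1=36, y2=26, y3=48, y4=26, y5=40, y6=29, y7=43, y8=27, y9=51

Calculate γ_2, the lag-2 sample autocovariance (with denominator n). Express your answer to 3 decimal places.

Mean ȳ = (36 + 26 + 48 + 26 + 40 + 29 + 43 + 27 + 51)/9 = 36.2222
Σ_{t=1}^{7}(y_t−ȳ)(y_{t+2}−ȳ) = 412.5679
γ_2 = 412.5679 / 9 = 45.841

45.841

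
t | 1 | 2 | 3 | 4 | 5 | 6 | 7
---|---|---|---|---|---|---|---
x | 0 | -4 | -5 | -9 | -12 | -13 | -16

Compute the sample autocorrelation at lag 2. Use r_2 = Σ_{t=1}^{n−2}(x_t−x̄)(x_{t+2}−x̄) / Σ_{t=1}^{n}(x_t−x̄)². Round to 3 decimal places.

Mean x̄ = (0 − 4 − 5 − 9 − 12 − 13 − 16)/7 = -8.4286
Deviations from mean: 8.4286, 4.4286, 3.4286, -0.5714, -3.5714, -4.5714, -7.5714
Σ(x_t−x̄)(x_{t+2}−x̄) = (28.8980) + (-2.5306) + (-12.2449) + (2.6122) + (27.0408) = 43.7755
Denominator Σ(x_t−x̄)² = 193.7143
r_2 = 43.7755 / 193.7143 = 0.226

0.226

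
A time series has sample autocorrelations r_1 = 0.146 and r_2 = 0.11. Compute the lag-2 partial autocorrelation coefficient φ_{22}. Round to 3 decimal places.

0.091

φ_{22} = (r_2 − r_1²) / (1 − r_1²)
r_1² = (0.146)² = 0.021316
Numerator = 0.11 − 0.0213 = 0.0887; denominator = 1 − 0.0213 = 0.9787
φ_{22} = 0.0887 / 0.9787 = 0.091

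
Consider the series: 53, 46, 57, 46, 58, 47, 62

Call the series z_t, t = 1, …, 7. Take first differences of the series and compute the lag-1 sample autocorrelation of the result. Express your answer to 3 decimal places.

First differences Δz: -7, 11, -11, 12, -11, 15
Mean of differences = 1.5000
Numerator Σ(Δz_t−Δz̄)(Δz_{t+1}−Δz̄) = -630.7500
Denominator Σ(Δz_t−Δz̄)² = 767.5000
r_1(Δz) = -630.7500 / 767.5000 = -0.822

-0.822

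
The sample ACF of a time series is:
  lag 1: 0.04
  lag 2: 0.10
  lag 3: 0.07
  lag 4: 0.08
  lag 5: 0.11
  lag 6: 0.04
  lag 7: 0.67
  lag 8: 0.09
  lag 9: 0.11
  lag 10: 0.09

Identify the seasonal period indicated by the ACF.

The largest autocorrelation is r_7 = 0.67; the remaining lags stay at or below 0.11.
The dominant spike at lag 7 indicates a seasonal period of 7.

7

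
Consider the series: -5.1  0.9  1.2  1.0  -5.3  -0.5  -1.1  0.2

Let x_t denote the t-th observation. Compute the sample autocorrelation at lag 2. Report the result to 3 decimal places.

-0.256

Mean x̄ = (-5.1 + 0.9 + 1.2 + 1.0 − 5.3 − 0.5 − 1.1 + 0.2)/8 = -1.0875
Deviations from mean: -4.0125, 1.9875, 2.2875, 2.0875, -4.2125, 0.5875, -0.0125, 1.2875
Σ(x_t−x̄)(x_{t+2}−x̄) = (-9.1786) + (4.1489) + (-9.6361) + (1.2264) + (0.0527) + (0.7564) = -12.6303
Denominator Σ(x_t−x̄)² = 49.3888
r_2 = -12.6303 / 49.3888 = -0.256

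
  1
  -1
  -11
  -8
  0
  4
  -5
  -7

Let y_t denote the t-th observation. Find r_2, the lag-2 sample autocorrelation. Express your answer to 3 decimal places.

Mean ȳ = (1 − 1 − 11 − 8 + 0 + 4 − 5 − 7)/8 = -3.3750
Deviations from mean: 4.3750, 2.3750, -7.6250, -4.6250, 3.3750, 7.3750, -1.6250, -3.6250
Numerator Σ_{t=1}^{6}(y_t−ȳ)(y_{t+2}−ȳ) = -136.4063
Denominator Σ(y_t−ȳ)² = 185.8750
r_2 = -136.4063 / 185.8750 = -0.734

-0.734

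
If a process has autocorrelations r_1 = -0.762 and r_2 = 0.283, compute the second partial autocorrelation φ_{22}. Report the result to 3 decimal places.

φ_{22} = (r_2 − r_1²) / (1 − r_1²)
r_1² = (-0.762)² = 0.580644
Numerator = 0.283 − 0.5806 = -0.2976; denominator = 1 − 0.5806 = 0.4194
φ_{22} = -0.2976 / 0.4194 = -0.710

-0.710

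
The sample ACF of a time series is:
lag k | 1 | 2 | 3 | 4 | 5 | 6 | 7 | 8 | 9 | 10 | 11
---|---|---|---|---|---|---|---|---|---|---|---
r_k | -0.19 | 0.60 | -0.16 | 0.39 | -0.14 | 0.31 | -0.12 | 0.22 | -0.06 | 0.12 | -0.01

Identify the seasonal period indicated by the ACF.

2

The largest autocorrelation is r_2 = 0.60, with weaker echoes at lags 4 (0.39), 6 (0.31) and 8 (0.22); the remaining lags stay at or below 0.12.
The dominant spike at lag 2 indicates a seasonal period of 2.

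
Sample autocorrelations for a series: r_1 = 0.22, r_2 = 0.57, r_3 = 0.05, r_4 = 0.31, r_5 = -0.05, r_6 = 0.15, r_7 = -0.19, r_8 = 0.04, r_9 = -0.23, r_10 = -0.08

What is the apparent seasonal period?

2

The largest autocorrelation is r_2 = 0.57, with a weaker echo at lag 4 (0.31); the remaining lags stay at or below 0.22.
The dominant spike at lag 2 indicates a seasonal period of 2.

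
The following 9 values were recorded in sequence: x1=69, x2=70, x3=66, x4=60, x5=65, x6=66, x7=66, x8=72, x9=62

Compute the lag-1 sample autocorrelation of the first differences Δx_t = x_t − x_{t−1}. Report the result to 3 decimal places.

First differences Δx: 1, -4, -6, 5, 1, 0, 6, -10
Mean of differences = -0.8750
Numerator Σ(Δx_t−Δx̄)(Δx_{t+1}−Δx̄) = -64.0156
Denominator Σ(Δx_t−Δx̄)² = 208.8750
r_1(Δx) = -64.0156 / 208.8750 = -0.306

-0.306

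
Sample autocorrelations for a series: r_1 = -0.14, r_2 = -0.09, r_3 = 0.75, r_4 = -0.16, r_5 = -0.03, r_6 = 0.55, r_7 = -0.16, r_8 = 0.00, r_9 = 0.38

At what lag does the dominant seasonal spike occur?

3

The largest autocorrelation is r_3 = 0.75, with weaker echoes at lags 6 (0.55) and 9 (0.38); the remaining lags stay at or below 0.00.
The dominant spike at lag 3 indicates a seasonal period of 3.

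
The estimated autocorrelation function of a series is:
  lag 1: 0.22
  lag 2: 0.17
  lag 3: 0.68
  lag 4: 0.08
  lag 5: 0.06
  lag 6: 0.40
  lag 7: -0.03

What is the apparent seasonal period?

3

The largest autocorrelation is r_3 = 0.68, with a weaker echo at lag 6 (0.40); the remaining lags stay at or below 0.22. The elevated value at lag 1 (0.22), dropping to 0.17 at lag 2, reflects decaying short-term dependence rather than seasonality.
The dominant spike at lag 3 indicates a seasonal period of 3.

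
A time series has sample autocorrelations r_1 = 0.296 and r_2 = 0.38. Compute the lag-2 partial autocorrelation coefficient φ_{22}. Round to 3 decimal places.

0.320

φ_{22} = (r_2 − r_1²) / (1 − r_1²)
r_1² = (0.296)² = 0.087616
Numerator = 0.38 − 0.0876 = 0.2924; denominator = 1 − 0.0876 = 0.9124
φ_{22} = 0.2924 / 0.9124 = 0.320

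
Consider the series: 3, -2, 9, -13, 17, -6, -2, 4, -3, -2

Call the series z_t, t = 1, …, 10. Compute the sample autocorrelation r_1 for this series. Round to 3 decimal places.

Mean z̄ = (3 − 2 + 9 − 13 + 17 − 6 − 2 + 4 − 3 − 2)/10 = 0.5000
Numerator Σ_{t=1}^{9}(z_t−z̄)(z_{t+1}−z̄) = -468.2500
Denominator Σ(z_t−z̄)² = 618.5000
r_1 = -468.2500 / 618.5000 = -0.757

-0.757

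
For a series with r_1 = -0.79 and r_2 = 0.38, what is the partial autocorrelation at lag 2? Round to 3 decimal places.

-0.649

φ_{22} = (r_2 − r_1²) / (1 − r_1²)
r_1² = (-0.79)² = 0.6241
Numerator = 0.38 − 0.6241 = -0.2441; denominator = 1 − 0.6241 = 0.3759
φ_{22} = -0.2441 / 0.3759 = -0.649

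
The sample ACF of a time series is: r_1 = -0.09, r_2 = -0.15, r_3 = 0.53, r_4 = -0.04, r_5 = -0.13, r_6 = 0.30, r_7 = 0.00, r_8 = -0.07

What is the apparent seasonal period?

The largest autocorrelation is r_3 = 0.53, with a weaker echo at lag 6 (0.30); the remaining lags stay at or below 0.00.
The dominant spike at lag 3 indicates a seasonal period of 3.

3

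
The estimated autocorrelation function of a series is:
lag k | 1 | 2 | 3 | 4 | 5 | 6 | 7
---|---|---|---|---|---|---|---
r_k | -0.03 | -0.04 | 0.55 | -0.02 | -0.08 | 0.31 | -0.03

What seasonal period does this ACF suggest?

3

The largest autocorrelation is r_3 = 0.55, with a weaker echo at lag 6 (0.31); the remaining lags stay at or below -0.02.
The dominant spike at lag 3 indicates a seasonal period of 3.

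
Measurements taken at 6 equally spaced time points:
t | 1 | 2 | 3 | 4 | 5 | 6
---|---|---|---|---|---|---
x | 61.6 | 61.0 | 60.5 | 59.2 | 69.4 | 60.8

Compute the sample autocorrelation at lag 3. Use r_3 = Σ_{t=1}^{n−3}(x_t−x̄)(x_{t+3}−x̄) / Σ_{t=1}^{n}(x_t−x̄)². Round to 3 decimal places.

Mean x̄ = (61.6 + 61.0 + 60.5 + 59.2 + 69.4 + 60.8)/6 = 62.0833
Deviations from mean: -0.4833, -1.0833, -1.5833, -2.8833, 7.3167, -1.2833
Numerator Σ_{t=1}^{3}(x_t−x̄)(x_{t+3}−x̄) = -4.5008
Denominator Σ(x_t−x̄)² = 67.4083
r_3 = -4.5008 / 67.4083 = -0.067

-0.067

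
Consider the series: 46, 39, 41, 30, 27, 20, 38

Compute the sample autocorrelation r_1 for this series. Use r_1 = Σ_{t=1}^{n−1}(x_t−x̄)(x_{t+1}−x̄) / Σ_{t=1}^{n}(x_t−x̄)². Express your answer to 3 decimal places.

0.288

Mean x̄ = (46 + 39 + 41 + 30 + 27 + 20 + 38)/7 = 34.4286
Deviations from mean: 11.5714, 4.5714, 6.5714, -4.4286, -7.4286, -14.4286, 3.5714
Numerator Σ_{t=1}^{6}(x_t−x̄)(x_{t+1}−x̄) = 142.3878
Denominator Σ(x_t−x̄)² = 493.7143
r_1 = 142.3878 / 493.7143 = 0.288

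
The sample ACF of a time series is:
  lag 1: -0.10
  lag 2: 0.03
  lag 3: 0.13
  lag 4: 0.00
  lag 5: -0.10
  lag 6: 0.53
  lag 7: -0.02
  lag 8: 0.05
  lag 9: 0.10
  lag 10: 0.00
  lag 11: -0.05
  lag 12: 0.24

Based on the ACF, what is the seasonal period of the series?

The largest autocorrelation is r_6 = 0.53, with a weaker echo at lag 12 (0.24); the remaining lags stay at or below 0.13.
The dominant spike at lag 6 indicates a seasonal period of 6.

6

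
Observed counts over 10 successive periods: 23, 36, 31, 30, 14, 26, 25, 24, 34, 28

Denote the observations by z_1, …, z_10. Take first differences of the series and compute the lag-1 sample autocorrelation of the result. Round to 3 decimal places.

-0.433

First differences Δz: 13, -5, -1, -16, 12, -1, -1, 10, -6
Mean of differences = 0.5556
Numerator Σ(Δz_t−Δz̄)(Δz_{t+1}−Δz̄) = -316.1975
Denominator Σ(Δz_t−Δz̄)² = 730.2222
r_1(Δz) = -316.1975 / 730.2222 = -0.433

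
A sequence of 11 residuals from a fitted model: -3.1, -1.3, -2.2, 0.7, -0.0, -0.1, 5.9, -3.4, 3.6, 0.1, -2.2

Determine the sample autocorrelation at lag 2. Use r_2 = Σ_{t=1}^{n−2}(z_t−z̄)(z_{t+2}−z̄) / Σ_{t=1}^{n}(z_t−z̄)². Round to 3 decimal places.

Mean z̄ = (-3.1 − 1.3 − 2.2 + 0.7 − 0.0 − 0.1 + 5.9 − 3.4 + 3.6 + 0.1 − 2.2)/11 = -0.1818
Numerator Σ_{t=1}^{9}(z_t−z̄)(z_{t+2}−z̄) = 19.9121
Denominator Σ(z_t−z̄)² = 80.4564
r_2 = 19.9121 / 80.4564 = 0.247

0.247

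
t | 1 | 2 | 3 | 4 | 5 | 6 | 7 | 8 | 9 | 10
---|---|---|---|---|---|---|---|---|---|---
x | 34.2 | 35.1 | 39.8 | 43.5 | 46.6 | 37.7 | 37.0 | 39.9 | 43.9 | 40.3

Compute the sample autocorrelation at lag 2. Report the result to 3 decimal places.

Mean x̄ = (34.2 + 35.1 + 39.8 + 43.5 + 46.6 + 37.7 + 37.0 + 39.9 + 43.9 + 40.3)/10 = 39.8000
Numerator Σ_{t=1}^{8}(x_t−x̄)(x_{t+2}−x̄) = -55.8400
Denominator Σ(x_t−x̄)² = 142.7000
r_2 = -55.8400 / 142.7000 = -0.391

-0.391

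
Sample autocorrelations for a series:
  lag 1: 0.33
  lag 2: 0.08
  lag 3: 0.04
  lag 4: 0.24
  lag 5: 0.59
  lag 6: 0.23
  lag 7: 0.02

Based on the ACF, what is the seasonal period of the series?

5

The largest autocorrelation is r_5 = 0.59; the remaining lags stay at or below 0.33. The elevated value at lag 1 (0.33), dropping to 0.08 at lag 2, reflects decaying short-term dependence rather than seasonality.
The dominant spike at lag 5 indicates a seasonal period of 5.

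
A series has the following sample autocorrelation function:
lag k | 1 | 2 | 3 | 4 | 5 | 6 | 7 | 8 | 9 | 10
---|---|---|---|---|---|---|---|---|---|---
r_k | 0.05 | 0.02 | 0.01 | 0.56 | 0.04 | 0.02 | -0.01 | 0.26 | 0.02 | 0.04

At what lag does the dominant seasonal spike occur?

The largest autocorrelation is r_4 = 0.56, with a weaker echo at lag 8 (0.26); the remaining lags stay at or below 0.05.
The dominant spike at lag 4 indicates a seasonal period of 4.

4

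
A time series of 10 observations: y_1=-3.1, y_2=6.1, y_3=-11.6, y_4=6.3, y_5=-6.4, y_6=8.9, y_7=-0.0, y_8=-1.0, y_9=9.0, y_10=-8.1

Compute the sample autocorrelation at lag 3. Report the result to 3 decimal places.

Mean ȳ = (-3.1 + 6.1 − 11.6 + 6.3 − 6.4 + 8.9 − 0.0 − 1.0 + 9.0 − 8.1)/10 = 0.0100
Σ(y_t−ȳ)(y_{t+3}−ȳ) = (-19.5619) + (-39.0369) + (-103.2129) + (-0.0629) + (6.4741) + (79.9211) + (0.0811) = -75.3983
Denominator Σ(y_t−ȳ)² = 488.8490
r_3 = -75.3983 / 488.8490 = -0.154

-0.154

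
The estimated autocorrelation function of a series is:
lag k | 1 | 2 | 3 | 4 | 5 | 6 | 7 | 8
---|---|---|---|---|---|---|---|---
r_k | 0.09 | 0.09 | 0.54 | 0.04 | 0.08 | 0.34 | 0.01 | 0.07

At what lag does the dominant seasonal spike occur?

3

The largest autocorrelation is r_3 = 0.54, with a weaker echo at lag 6 (0.34); the remaining lags stay at or below 0.09.
The dominant spike at lag 3 indicates a seasonal period of 3.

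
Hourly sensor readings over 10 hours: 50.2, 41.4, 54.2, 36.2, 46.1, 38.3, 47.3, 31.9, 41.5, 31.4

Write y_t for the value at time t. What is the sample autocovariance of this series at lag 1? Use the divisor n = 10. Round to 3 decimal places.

-18.463

Mean ȳ = (50.2 + 41.4 + 54.2 + 36.2 + 46.1 + 38.3 + 47.3 + 31.9 + 41.5 + 31.4)/10 = 41.8500
Σ_{t=1}^{9}(y_t−ȳ)(y_{t+1}−ȳ) = -184.6275
γ_1 = -184.6275 / 10 = -18.463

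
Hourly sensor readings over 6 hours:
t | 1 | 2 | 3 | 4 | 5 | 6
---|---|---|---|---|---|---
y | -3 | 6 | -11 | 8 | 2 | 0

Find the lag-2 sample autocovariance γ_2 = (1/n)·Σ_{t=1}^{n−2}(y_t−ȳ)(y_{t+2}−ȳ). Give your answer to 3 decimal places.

Mean ȳ = (-3 + 6 − 11 + 8 + 2 + 0)/6 = 0.3333
Σ_{t=1}^{4}(y_t−ȳ)(y_{t+2}−ȳ) = 59.7778
γ_2 = 59.7778 / 6 = 9.963

9.963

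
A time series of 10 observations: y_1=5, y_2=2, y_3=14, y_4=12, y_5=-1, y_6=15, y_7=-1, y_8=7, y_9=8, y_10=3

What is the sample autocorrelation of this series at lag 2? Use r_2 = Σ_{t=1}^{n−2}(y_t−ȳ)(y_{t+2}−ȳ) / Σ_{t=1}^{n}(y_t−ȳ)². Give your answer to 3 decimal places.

0.009

Mean ȳ = (5 + 2 + 14 + 12 − 1 + 15 − 1 + 7 + 8 + 3)/10 = 6.4000
Numerator Σ_{t=1}^{8}(y_t−ȳ)(y_{t+2}−ȳ) = 2.6800
Denominator Σ(y_t−ȳ)² = 308.4000
r_2 = 2.6800 / 308.4000 = 0.009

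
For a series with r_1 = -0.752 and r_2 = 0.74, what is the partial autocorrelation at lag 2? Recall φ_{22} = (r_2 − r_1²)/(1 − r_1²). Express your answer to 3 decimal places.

0.402

φ_{22} = (r_2 − r_1²) / (1 − r_1²)
r_1² = (-0.752)² = 0.565504
Numerator = 0.74 − 0.5655 = 0.1745; denominator = 1 − 0.5655 = 0.4345
φ_{22} = 0.1745 / 0.4345 = 0.402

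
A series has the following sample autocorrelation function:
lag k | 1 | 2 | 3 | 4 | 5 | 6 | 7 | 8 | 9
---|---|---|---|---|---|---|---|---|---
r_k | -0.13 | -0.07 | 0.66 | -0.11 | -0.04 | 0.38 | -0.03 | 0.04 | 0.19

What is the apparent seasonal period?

3

The largest autocorrelation is r_3 = 0.66, with weaker echoes at lags 6 (0.38) and 9 (0.19); the remaining lags stay at or below 0.04.
The dominant spike at lag 3 indicates a seasonal period of 3.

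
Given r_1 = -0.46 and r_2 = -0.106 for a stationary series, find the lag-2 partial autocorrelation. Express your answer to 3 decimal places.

-0.403

φ_{22} = (r_2 − r_1²) / (1 − r_1²)
r_1² = (-0.46)² = 0.2116
Numerator = -0.106 − 0.2116 = -0.3176; denominator = 1 − 0.2116 = 0.7884
φ_{22} = -0.3176 / 0.7884 = -0.403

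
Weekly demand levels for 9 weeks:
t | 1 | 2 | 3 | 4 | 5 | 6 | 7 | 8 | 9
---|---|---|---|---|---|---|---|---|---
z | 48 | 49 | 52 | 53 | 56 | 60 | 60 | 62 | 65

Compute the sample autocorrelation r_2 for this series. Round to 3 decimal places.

Mean z̄ = (48 + 49 + 52 + 53 + 56 + 60 + 60 + 62 + 65)/9 = 56.1111
Σ(z_t−z̄)(z_{t+2}−z̄) = (33.3457) + (22.1235) + (0.4568) + (-12.0988) + (-0.4321) + (22.9012) + (34.5679) = 100.8642
Denominator Σ(z_t−z̄)² = 286.8889
r_2 = 100.8642 / 286.8889 = 0.352

0.352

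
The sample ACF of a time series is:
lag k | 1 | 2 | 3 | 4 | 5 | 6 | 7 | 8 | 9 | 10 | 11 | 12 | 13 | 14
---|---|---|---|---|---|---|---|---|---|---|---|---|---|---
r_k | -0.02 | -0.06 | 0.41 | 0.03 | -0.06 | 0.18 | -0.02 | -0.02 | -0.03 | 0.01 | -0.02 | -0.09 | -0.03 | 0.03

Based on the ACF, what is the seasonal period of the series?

3

The largest autocorrelation is r_3 = 0.41, with a weaker echo at lag 6 (0.18); the remaining lags stay at or below 0.03.
The dominant spike at lag 3 indicates a seasonal period of 3.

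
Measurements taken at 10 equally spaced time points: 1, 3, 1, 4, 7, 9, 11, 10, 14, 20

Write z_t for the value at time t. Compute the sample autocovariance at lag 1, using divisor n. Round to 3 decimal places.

Mean z̄ = (1 + 3 + 1 + 4 + 7 + 9 + 11 + 10 + 14 + 20)/10 = 8.0000
Σ_{t=1}^{9}(z_t−z̄)(z_{t+1}−z̄) = 194.0000
γ_1 = 194.0000 / 10 = 19.400

19.400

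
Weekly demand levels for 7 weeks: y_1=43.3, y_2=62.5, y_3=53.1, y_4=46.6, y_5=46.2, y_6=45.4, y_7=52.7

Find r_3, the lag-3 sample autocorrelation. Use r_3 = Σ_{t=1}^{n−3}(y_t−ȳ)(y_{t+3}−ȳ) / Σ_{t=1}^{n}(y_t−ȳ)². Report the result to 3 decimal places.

-0.182

Mean ȳ = (43.3 + 62.5 + 53.1 + 46.6 + 46.2 + 45.4 + 52.7)/7 = 49.9714
Numerator Σ_{t=1}^{4}(y_t−ȳ)(y_{t+3}−ȳ) = -48.2596
Denominator Σ(y_t−ȳ)² = 265.1943
r_3 = -48.2596 / 265.1943 = -0.182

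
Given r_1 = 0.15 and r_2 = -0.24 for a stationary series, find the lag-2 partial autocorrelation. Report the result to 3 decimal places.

-0.269

φ_{22} = (r_2 − r_1²) / (1 − r_1²)
r_1² = (0.15)² = 0.0225
Numerator = -0.24 − 0.0225 = -0.2625; denominator = 1 − 0.0225 = 0.9775
φ_{22} = -0.2625 / 0.9775 = -0.269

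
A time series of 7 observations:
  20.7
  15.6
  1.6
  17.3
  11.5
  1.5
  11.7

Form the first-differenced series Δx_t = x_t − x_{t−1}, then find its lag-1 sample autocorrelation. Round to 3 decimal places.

First differences Δx: -5.1, -14.0, 15.7, -5.8, -10.0, 10.2
Mean of differences = -1.5000
Numerator Σ(Δx_t−Δx̄)(Δx_{t+1}−Δx̄) = -306.8600
Denominator Σ(Δx_t−Δx̄)² = 692.6800
r_1(Δx) = -306.8600 / 692.6800 = -0.443

-0.443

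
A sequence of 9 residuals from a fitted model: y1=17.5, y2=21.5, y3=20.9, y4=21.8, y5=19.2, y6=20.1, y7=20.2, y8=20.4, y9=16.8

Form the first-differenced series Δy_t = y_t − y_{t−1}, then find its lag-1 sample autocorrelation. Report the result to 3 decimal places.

First differences Δy: 4.0, -0.6, 0.9, -2.6, 0.9, 0.1, 0.2, -3.6
Mean of differences = -0.0875
Numerator Σ(Δy_t−Δȳ)(Δy_{t+1}−Δȳ) = -8.3339
Denominator Σ(Δy_t−Δȳ)² = 37.6888
r_1(Δy) = -8.3339 / 37.6888 = -0.221

-0.221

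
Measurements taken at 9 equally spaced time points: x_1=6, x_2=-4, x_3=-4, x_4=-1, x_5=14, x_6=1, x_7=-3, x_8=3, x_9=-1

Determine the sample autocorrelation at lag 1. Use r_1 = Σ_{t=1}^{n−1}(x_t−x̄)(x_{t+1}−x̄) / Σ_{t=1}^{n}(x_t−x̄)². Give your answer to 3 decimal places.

-0.102

Mean x̄ = (6 − 4 − 4 − 1 + 14 + 1 − 3 + 3 − 1)/9 = 1.2222
Numerator Σ_{t=1}^{8}(x_t−x̄)(x_{t+1}−x̄) = -27.8272
Denominator Σ(x_t−x̄)² = 271.5556
r_1 = -27.8272 / 271.5556 = -0.102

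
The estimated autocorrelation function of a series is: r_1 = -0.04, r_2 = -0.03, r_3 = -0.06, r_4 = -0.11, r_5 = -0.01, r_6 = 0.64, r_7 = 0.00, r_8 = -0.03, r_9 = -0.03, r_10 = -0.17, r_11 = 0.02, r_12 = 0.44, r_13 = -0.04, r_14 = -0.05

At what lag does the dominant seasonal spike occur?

The largest autocorrelation is r_6 = 0.64, with a weaker echo at lag 12 (0.44); the remaining lags stay at or below 0.02.
The dominant spike at lag 6 indicates a seasonal period of 6.

6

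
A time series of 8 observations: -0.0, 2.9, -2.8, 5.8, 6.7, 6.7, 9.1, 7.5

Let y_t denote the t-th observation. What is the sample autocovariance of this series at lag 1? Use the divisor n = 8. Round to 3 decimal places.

5.128

Mean ȳ = (-0.0 + 2.9 − 2.8 + 5.8 + 6.7 + 6.7 + 9.1 + 7.5)/8 = 4.4875
Σ_{t=1}^{7}(y_t−ȳ)(y_{t+1}−ȳ) = 41.0273
γ_1 = 41.0273 / 8 = 5.128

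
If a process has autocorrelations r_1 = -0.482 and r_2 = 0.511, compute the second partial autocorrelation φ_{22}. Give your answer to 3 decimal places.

0.363

φ_{22} = (r_2 − r_1²) / (1 − r_1²)
r_1² = (-0.482)² = 0.232324
Numerator = 0.511 − 0.2323 = 0.2787; denominator = 1 − 0.2323 = 0.7677
φ_{22} = 0.2787 / 0.7677 = 0.363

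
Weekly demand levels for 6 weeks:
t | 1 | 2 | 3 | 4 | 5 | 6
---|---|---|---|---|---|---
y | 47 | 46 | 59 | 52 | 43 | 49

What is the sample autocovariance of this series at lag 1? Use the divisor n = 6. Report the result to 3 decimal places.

Mean ȳ = (47 + 46 + 59 + 52 + 43 + 49)/6 = 49.3333
Σ_{t=1}^{5}(y_t−ȳ)(y_{t+1}−ȳ) = -13.4444
γ_1 = -13.4444 / 6 = -2.241

-2.241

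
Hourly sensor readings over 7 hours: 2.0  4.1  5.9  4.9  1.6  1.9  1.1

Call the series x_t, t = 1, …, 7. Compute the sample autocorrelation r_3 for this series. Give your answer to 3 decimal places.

-0.495

Mean x̄ = (2.0 + 4.1 + 5.9 + 4.9 + 1.6 + 1.9 + 1.1)/7 = 3.0714
Numerator Σ_{t=1}^{4}(x_t−x̄)(x_{t+3}−x̄) = -10.3910
Denominator Σ(x_t−x̄)² = 20.9743
r_3 = -10.3910 / 20.9743 = -0.495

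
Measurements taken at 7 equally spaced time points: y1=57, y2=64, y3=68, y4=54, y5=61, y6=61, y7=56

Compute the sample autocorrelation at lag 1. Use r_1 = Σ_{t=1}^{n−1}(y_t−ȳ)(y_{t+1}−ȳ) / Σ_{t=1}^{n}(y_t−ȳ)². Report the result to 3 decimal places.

-0.267

Mean ȳ = (57 + 64 + 68 + 54 + 61 + 61 + 56)/7 = 60.1429
Σ(y_t−ȳ)(y_{t+1}−ȳ) = (-12.1224) + (30.3061) + (-48.2653) + (-5.2653) + (0.7347) + (-3.5510) = -38.1633
Denominator Σ(y_t−ȳ)² = 142.8571
r_1 = -38.1633 / 142.8571 = -0.267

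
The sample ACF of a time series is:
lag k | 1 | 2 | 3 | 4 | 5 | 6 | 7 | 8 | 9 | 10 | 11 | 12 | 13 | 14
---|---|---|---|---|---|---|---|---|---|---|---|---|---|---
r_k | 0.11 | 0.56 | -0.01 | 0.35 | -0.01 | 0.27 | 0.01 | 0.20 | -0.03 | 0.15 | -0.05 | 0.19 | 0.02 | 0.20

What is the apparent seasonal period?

The largest autocorrelation is r_2 = 0.56, with weaker echoes at lags 4 (0.35), 6 (0.27), 8 (0.20), 10 (0.15), 12 (0.19) and 14 (0.20); the remaining lags stay at or below 0.11.
The dominant spike at lag 2 indicates a seasonal period of 2.

2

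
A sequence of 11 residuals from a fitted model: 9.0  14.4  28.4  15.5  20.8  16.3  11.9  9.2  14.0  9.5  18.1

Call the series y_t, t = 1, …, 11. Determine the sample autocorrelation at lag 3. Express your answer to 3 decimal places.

-0.079

Mean ȳ = (9.0 + 14.4 + 28.4 + 15.5 + 20.8 + 16.3 + 11.9 + 9.2 + 14.0 + 9.5 + 18.1)/11 = 15.1909
Numerator Σ_{t=1}^{8}(y_t−ȳ)(y_{t+3}−ȳ) = -26.3412
Denominator Σ(y_t−ȳ)² = 335.2091
r_3 = -26.3412 / 335.2091 = -0.079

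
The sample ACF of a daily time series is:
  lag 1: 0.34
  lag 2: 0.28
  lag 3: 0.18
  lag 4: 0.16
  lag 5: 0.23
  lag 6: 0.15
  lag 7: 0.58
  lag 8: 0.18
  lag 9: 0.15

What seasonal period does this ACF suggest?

7

The largest autocorrelation is r_7 = 0.58; the remaining lags stay at or below 0.34. The elevated value at lag 1 (0.34), dropping to 0.28 at lag 2, reflects decaying short-term dependence rather than seasonality.
The dominant spike at lag 7 indicates a seasonal period of 7.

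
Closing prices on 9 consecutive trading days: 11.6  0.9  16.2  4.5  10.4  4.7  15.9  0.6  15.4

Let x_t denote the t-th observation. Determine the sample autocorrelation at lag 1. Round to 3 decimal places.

Mean x̄ = (11.6 + 0.9 + 16.2 + 4.5 + 10.4 + 4.7 + 15.9 + 0.6 + 15.4)/9 = 8.9111
Numerator Σ_{t=1}^{8}(x_t−x̄)(x_{t+1}−x̄) = -266.3690
Denominator Σ(x_t−x̄)² = 323.9689
r_1 = -266.3690 / 323.9689 = -0.822

-0.822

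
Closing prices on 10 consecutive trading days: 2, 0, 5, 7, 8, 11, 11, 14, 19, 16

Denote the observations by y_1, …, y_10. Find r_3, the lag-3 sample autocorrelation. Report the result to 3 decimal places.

Mean ȳ = (2 + 0 + 5 + 7 + 8 + 11 + 11 + 14 + 19 + 16)/10 = 9.3000
Σ(y_t−ȳ)(y_{t+3}−ȳ) = (16.7900) + (12.0900) + (-7.3100) + (-3.9100) + (-6.1100) + (16.4900) + (11.3900) = 39.4300
Denominator Σ(y_t−ȳ)² = 332.1000
r_3 = 39.4300 / 332.1000 = 0.119

0.119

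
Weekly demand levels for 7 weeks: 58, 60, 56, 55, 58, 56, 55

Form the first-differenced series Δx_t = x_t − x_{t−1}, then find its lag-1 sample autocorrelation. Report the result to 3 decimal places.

-0.396

First differences Δx: 2, -4, -1, 3, -2, -1
Mean of differences = -0.5000
Numerator Σ(Δx_t−Δx̄)(Δx_{t+1}−Δx̄) = -13.2500
Denominator Σ(Δx_t−Δx̄)² = 33.5000
r_1(Δx) = -13.2500 / 33.5000 = -0.396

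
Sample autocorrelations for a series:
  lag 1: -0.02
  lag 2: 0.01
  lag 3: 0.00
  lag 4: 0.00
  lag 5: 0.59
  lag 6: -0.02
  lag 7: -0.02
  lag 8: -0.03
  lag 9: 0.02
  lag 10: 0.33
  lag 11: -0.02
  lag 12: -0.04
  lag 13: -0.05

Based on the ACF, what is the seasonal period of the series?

5

The largest autocorrelation is r_5 = 0.59, with a weaker echo at lag 10 (0.33); the remaining lags stay at or below 0.02.
The dominant spike at lag 5 indicates a seasonal period of 5.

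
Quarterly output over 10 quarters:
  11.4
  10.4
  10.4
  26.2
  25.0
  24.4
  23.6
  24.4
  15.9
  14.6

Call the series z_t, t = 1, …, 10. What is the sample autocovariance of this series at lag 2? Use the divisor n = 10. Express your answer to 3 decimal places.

1.659

Mean z̄ = (11.4 + 10.4 + 10.4 + 26.2 + 25.0 + 24.4 + 23.6 + 24.4 + 15.9 + 14.6)/10 = 18.6300
Σ_{t=1}^{8}(z_t−z̄)(z_{t+2}−z̄) = 16.5862
γ_2 = 16.5862 / 10 = 1.659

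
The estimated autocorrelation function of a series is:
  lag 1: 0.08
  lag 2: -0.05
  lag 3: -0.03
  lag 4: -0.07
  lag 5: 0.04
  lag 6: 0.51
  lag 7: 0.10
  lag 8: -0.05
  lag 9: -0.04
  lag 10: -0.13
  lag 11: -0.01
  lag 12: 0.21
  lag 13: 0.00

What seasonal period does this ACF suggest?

6

The largest autocorrelation is r_6 = 0.51, with a weaker echo at lag 12 (0.21); the remaining lags stay at or below 0.10.
The dominant spike at lag 6 indicates a seasonal period of 6.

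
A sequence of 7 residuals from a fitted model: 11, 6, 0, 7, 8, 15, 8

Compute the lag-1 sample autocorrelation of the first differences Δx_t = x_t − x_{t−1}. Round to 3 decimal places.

First differences Δx: -5, -6, 7, 1, 7, -7
Mean of differences = -0.5000
Numerator Σ(Δx_t−Δx̄)(Δx_{t+1}−Δx̄) = -42.7500
Denominator Σ(Δx_t−Δx̄)² = 207.5000
r_1(Δx) = -42.7500 / 207.5000 = -0.206

-0.206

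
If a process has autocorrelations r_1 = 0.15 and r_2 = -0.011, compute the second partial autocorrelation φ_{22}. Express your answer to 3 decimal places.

-0.034

φ_{22} = (r_2 − r_1²) / (1 − r_1²)
r_1² = (0.15)² = 0.0225
Numerator = -0.011 − 0.0225 = -0.0335; denominator = 1 − 0.0225 = 0.9775
φ_{22} = -0.0335 / 0.9775 = -0.034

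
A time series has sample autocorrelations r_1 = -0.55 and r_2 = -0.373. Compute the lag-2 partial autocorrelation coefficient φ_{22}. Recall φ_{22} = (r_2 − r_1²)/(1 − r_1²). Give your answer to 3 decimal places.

-0.968

φ_{22} = (r_2 − r_1²) / (1 − r_1²)
r_1² = (-0.55)² = 0.3025
Numerator = -0.373 − 0.3025 = -0.6755; denominator = 1 − 0.3025 = 0.6975
φ_{22} = -0.6755 / 0.6975 = -0.968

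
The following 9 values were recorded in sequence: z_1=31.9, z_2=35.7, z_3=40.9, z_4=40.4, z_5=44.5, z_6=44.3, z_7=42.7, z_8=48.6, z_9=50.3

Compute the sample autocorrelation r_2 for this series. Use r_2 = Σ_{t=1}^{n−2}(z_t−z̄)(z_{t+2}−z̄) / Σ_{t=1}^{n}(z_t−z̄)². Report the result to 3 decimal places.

Mean z̄ = (31.9 + 35.7 + 40.9 + 40.4 + 44.5 + 44.3 + 42.7 + 48.6 + 50.3)/9 = 42.1444
Numerator Σ_{t=1}^{7}(z_t−z̄)(z_{t+2}−z̄) = 37.0538
Denominator Σ(z_t−z̄)² = 269.7622
r_2 = 37.0538 / 269.7622 = 0.137

0.137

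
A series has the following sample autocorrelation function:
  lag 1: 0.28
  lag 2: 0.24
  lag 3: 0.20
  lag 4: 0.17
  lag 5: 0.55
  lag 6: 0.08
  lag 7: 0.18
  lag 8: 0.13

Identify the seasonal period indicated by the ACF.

The largest autocorrelation is r_5 = 0.55; the remaining lags stay at or below 0.28. The elevated value at lag 1 (0.28), dropping to 0.24 at lag 2, reflects decaying short-term dependence rather than seasonality.
The dominant spike at lag 5 indicates a seasonal period of 5.

5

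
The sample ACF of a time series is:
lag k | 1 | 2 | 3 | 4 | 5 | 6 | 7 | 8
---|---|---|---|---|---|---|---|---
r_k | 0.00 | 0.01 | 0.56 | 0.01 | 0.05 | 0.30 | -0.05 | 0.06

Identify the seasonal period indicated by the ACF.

The largest autocorrelation is r_3 = 0.56, with a weaker echo at lag 6 (0.30); the remaining lags stay at or below 0.06.
The dominant spike at lag 3 indicates a seasonal period of 3.

3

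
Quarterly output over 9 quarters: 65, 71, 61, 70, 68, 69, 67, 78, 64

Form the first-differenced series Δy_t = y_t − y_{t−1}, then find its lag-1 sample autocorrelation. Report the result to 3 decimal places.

First differences Δy: 6, -10, 9, -2, 1, -2, 11, -14
Mean of differences = -0.1250
Numerator Σ(Δy_t−Δȳ)(Δy_{t+1}−Δȳ) = -347.1406
Denominator Σ(Δy_t−Δȳ)² = 542.8750
r_1(Δy) = -347.1406 / 542.8750 = -0.639

-0.639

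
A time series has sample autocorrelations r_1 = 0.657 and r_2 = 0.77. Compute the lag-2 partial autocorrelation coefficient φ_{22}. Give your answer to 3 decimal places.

0.595

φ_{22} = (r_2 − r_1²) / (1 − r_1²)
r_1² = (0.657)² = 0.431649
Numerator = 0.77 − 0.4316 = 0.3384; denominator = 1 − 0.4316 = 0.5684
φ_{22} = 0.3384 / 0.5684 = 0.595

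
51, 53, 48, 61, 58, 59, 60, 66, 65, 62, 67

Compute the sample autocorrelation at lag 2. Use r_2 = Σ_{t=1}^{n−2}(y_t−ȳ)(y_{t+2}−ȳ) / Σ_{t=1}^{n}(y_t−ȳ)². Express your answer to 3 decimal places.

Mean ȳ = (51 + 53 + 48 + 61 + 58 + 59 + 60 + 66 + 65 + 62 + 67)/11 = 59.0909
Numerator Σ_{t=1}^{9}(y_t−ȳ)(y_{t+2}−ȳ) = 160.6198
Denominator Σ(y_t−ȳ)² = 384.9091
r_2 = 160.6198 / 384.9091 = 0.417

0.417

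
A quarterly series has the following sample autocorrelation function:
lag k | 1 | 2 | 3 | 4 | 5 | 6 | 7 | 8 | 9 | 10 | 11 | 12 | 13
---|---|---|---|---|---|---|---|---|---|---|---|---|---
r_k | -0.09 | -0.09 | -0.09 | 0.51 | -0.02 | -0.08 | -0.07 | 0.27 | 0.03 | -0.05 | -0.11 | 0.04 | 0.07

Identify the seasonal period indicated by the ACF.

4

The largest autocorrelation is r_4 = 0.51, with a weaker echo at lag 8 (0.27); the remaining lags stay at or below 0.07.
The dominant spike at lag 4 indicates a seasonal period of 4.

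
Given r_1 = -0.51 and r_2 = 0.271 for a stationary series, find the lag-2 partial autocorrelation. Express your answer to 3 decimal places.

φ_{22} = (r_2 − r_1²) / (1 − r_1²)
r_1² = (-0.51)² = 0.2601
Numerator = 0.271 − 0.2601 = 0.0109; denominator = 1 − 0.2601 = 0.7399
φ_{22} = 0.0109 / 0.7399 = 0.015

0.015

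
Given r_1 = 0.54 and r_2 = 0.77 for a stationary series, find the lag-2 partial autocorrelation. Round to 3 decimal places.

0.675

φ_{22} = (r_2 − r_1²) / (1 − r_1²)
r_1² = (0.54)² = 0.2916
Numerator = 0.77 − 0.2916 = 0.4784; denominator = 1 − 0.2916 = 0.7084
φ_{22} = 0.4784 / 0.7084 = 0.675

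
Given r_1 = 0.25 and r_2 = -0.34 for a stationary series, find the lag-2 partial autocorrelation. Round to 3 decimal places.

-0.429

φ_{22} = (r_2 − r_1²) / (1 − r_1²)
r_1² = (0.25)² = 0.0625
Numerator = -0.34 − 0.0625 = -0.4025; denominator = 1 − 0.0625 = 0.9375
φ_{22} = -0.4025 / 0.9375 = -0.429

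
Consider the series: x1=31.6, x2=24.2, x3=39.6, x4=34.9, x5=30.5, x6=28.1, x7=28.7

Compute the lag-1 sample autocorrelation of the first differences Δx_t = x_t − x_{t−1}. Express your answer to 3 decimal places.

-0.458

First differences Δx: -7.4, 15.4, -4.7, -4.4, -2.4, 0.6
Mean of differences = -0.4833
Numerator Σ(Δx_t−Δx̄)(Δx_{t+1}−Δx̄) = -154.8886
Denominator Σ(Δx_t−Δx̄)² = 338.0883
r_1(Δx) = -154.8886 / 338.0883 = -0.458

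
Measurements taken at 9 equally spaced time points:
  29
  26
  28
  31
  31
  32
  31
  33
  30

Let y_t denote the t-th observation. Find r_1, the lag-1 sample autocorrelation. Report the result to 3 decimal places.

Mean ȳ = (29 + 26 + 28 + 31 + 31 + 32 + 31 + 33 + 30)/9 = 30.1111
Numerator Σ_{t=1}^{8}(y_t−ȳ)(y_{t+1}−ȳ) = 17.7654
Denominator Σ(y_t−ȳ)² = 36.8889
r_1 = 17.7654 / 36.8889 = 0.482

0.482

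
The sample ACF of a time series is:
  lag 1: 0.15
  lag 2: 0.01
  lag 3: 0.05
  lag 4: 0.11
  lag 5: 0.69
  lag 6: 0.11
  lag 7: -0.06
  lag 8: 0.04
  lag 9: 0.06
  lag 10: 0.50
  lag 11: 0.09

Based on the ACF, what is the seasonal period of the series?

The largest autocorrelation is r_5 = 0.69, with a weaker echo at lag 10 (0.50); the remaining lags stay at or below 0.15.
The dominant spike at lag 5 indicates a seasonal period of 5.

5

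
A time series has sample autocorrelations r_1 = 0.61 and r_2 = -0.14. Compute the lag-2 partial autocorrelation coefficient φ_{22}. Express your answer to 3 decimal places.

-0.816

φ_{22} = (r_2 − r_1²) / (1 − r_1²)
r_1² = (0.61)² = 0.3721
Numerator = -0.14 − 0.3721 = -0.5121; denominator = 1 − 0.3721 = 0.6279
φ_{22} = -0.5121 / 0.6279 = -0.816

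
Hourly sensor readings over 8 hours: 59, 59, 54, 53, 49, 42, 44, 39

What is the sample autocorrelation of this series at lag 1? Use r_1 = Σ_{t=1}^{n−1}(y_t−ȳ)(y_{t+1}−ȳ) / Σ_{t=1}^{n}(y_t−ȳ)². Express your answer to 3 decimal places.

Mean ȳ = (59 + 59 + 54 + 53 + 49 + 42 + 44 + 39)/8 = 49.8750
Numerator Σ_{t=1}^{7}(y_t−ȳ)(y_{t+1}−ȳ) = 248.1094
Denominator Σ(y_t−ȳ)² = 408.8750
r_1 = 248.1094 / 408.8750 = 0.607

0.607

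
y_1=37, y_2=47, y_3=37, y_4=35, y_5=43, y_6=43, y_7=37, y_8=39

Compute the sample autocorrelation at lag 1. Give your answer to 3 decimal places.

Mean ȳ = (37 + 47 + 37 + 35 + 43 + 43 + 37 + 39)/8 = 39.7500
Σ(y_t−ȳ)(y_{t+1}−ȳ) = (-19.9375) + (-19.9375) + (13.0625) + (-15.4375) + (10.5625) + (-8.9375) + (2.0625) = -38.5625
Denominator Σ(y_t−ȳ)² = 119.5000
r_1 = -38.5625 / 119.5000 = -0.323

-0.323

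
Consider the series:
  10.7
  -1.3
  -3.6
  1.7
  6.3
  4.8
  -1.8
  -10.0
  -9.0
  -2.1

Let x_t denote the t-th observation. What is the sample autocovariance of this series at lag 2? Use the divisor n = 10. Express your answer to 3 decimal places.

-7.888

Mean x̄ = (10.7 − 1.3 − 3.6 + 1.7 + 6.3 + 4.8 − 1.8 − 10.0 − 9.0 − 2.1)/10 = -0.4300
Σ_{t=1}^{8}(x_t−x̄)(x_{t+2}−x̄) = -78.8778
γ_2 = -78.8778 / 10 = -7.888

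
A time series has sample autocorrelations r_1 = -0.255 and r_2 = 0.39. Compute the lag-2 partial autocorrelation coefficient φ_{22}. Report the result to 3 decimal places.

φ_{22} = (r_2 − r_1²) / (1 − r_1²)
r_1² = (-0.255)² = 0.065025
Numerator = 0.39 − 0.0650 = 0.3250; denominator = 1 − 0.0650 = 0.9350
φ_{22} = 0.3250 / 0.9350 = 0.348

0.348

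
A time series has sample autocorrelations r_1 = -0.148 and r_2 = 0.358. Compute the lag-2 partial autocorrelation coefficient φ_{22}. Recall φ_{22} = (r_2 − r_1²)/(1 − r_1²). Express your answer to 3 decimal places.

0.344

φ_{22} = (r_2 − r_1²) / (1 − r_1²)
r_1² = (-0.148)² = 0.021904
Numerator = 0.358 − 0.0219 = 0.3361; denominator = 1 − 0.0219 = 0.9781
φ_{22} = 0.3361 / 0.9781 = 0.344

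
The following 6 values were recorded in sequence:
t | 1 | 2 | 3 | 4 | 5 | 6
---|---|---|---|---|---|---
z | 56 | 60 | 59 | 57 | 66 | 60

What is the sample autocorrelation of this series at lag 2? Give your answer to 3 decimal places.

-0.058

Mean z̄ = (56 + 60 + 59 + 57 + 66 + 60)/6 = 59.6667
Deviations from mean: -3.6667, 0.3333, -0.6667, -2.6667, 6.3333, 0.3333
Σ(z_t−z̄)(z_{t+2}−z̄) = (2.4444) + (-0.8889) + (-4.2222) + (-0.8889) = -3.5556
Denominator Σ(z_t−z̄)² = 61.3333
r_2 = -3.5556 / 61.3333 = -0.058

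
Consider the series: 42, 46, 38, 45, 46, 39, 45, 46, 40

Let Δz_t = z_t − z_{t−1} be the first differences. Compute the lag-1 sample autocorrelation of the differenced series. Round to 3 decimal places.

-0.517

First differences Δz: 4, -8, 7, 1, -7, 6, 1, -6
Mean of differences = -0.2500
Numerator Σ(Δz_t−Δz̄)(Δz_{t+1}−Δz̄) = -130.0625
Denominator Σ(Δz_t−Δz̄)² = 251.5000
r_1(Δz) = -130.0625 / 251.5000 = -0.517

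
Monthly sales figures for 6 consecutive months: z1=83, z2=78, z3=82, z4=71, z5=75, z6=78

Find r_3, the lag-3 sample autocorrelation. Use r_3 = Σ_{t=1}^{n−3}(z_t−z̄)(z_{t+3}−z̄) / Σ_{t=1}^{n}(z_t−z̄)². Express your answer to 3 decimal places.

Mean z̄ = (83 + 78 + 82 + 71 + 75 + 78)/6 = 77.8333
Deviations from mean: 5.1667, 0.1667, 4.1667, -6.8333, -2.8333, 0.1667
Σ(z_t−z̄)(z_{t+3}−z̄) = (-35.3056) + (-0.4722) + (0.6944) = -35.0833
Denominator Σ(z_t−z̄)² = 98.8333
r_3 = -35.0833 / 98.8333 = -0.355

-0.355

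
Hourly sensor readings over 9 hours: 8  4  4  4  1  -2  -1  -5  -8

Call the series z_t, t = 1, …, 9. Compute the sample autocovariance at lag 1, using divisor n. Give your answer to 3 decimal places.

Mean z̄ = (8 + 4 + 4 + 4 + 1 − 2 − 1 − 5 − 8)/9 = 0.5556
Σ_{t=1}^{8}(z_t−z̄)(z_{t+1}−z̄) = 109.9136
γ_1 = 109.9136 / 9 = 12.213

12.213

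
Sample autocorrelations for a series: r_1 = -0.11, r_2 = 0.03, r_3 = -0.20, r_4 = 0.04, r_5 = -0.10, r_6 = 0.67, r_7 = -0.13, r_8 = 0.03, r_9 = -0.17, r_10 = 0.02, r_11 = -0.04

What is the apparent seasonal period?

6

The largest autocorrelation is r_6 = 0.67; the remaining lags stay at or below 0.04.
The dominant spike at lag 6 indicates a seasonal period of 6.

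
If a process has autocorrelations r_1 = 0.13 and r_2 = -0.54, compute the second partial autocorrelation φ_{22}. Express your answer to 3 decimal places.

-0.566

φ_{22} = (r_2 − r_1²) / (1 − r_1²)
r_1² = (0.13)² = 0.0169
Numerator = -0.54 − 0.0169 = -0.5569; denominator = 1 − 0.0169 = 0.9831
φ_{22} = -0.5569 / 0.9831 = -0.566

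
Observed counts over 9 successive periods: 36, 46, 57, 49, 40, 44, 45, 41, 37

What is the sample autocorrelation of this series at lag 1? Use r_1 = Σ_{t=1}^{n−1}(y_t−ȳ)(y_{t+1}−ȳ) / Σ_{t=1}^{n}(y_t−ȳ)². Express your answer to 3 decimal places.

0.221

Mean ȳ = (36 + 46 + 57 + 49 + 40 + 44 + 45 + 41 + 37)/9 = 43.8889
Numerator Σ_{t=1}^{8}(y_t−ȳ)(y_{t+1}−ȳ) = 74.5432
Denominator Σ(y_t−ȳ)² = 336.8889
r_1 = 74.5432 / 336.8889 = 0.221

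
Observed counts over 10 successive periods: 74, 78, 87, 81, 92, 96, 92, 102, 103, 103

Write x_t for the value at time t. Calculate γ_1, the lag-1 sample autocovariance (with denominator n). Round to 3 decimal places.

60.056

Mean x̄ = (74 + 78 + 87 + 81 + 92 + 96 + 92 + 102 + 103 + 103)/10 = 90.8000
Σ_{t=1}^{9}(x_t−x̄)(x_{t+1}−x̄) = 600.5600
γ_1 = 600.5600 / 10 = 60.056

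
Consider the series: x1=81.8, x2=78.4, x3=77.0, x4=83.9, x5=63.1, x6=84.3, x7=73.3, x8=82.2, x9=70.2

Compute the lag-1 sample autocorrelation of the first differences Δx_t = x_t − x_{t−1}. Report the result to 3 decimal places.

First differences Δx: -3.4, -1.4, 6.9, -20.8, 21.2, -11.0, 8.9, -12.0
Mean of differences = -1.4500
Numerator Σ(Δx_t−Δx̄)(Δx_{t+1}−Δx̄) = -1023.8725
Denominator Σ(Δx_t−Δx̄)² = 1270.6000
r_1(Δx) = -1023.8725 / 1270.6000 = -0.806

-0.806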